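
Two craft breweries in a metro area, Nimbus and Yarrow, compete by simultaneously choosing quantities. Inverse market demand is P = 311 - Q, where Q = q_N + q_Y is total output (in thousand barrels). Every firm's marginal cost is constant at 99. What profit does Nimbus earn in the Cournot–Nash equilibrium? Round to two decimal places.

A representative firm's profit is π_i = q_i(311 - Q) - 99q_i.
First-order condition (treating rivals' output as given): 212 - 2q_i - q_j = 0.
With identical firms every q_j equals q_i, so q_j = q_i and 212 = 3q_i, giving q_i = 212/3.
Price P = 311 - 424/3 = 509/3.
Nimbus's profit: (509/3 - 99)·(212/3) = 4993.7778.

4993.78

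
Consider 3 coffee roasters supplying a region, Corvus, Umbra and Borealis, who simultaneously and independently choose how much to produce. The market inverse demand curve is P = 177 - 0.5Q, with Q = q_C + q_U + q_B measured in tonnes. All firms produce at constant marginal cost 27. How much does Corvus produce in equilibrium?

Each firm earns π_i = (177 - 0.5Q)q_i - 27q_i.
Setting ∂π_i/∂q_i = 0 with rivals' quantities fixed: 150 - q_i - (1/2)·Σ_{j≠i} q_j = 0.
By symmetry each firm produces the same amount; substituting Σ_{j≠i} q_j = 2q_i yields q_i = 150/2 = 75.

75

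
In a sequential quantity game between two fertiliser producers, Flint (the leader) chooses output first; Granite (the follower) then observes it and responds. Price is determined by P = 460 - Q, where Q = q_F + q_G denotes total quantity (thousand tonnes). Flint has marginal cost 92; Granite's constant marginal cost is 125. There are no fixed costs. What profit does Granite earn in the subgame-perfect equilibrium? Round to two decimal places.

The follower Granite best-responds to any q_F: π_G = (460 - Q)q_G - 125q_G.
Setting the follower's marginal profit to zero, 335 - q_F - 2q_G = 0, i.e. q_G = (335 - q_F)/2.
Flint substitutes q_G(q_F) into its own profit: π_F = q_F(460 - q_F - (335 - q_F)/2) - 92q_F = (585/2 - (1/2)q_F)q_F - 92q_F.
The leader's first-order condition 401/2 - q_F = 0 yields q_F = 401/2.
Then q_G = (335 - 401/2)/2 = 269/4.
Price P = 460 - 1071/4 = 769/4.
Granite's profit: (769/4 - 125)·(269/4) = 4522.5625.

4522.56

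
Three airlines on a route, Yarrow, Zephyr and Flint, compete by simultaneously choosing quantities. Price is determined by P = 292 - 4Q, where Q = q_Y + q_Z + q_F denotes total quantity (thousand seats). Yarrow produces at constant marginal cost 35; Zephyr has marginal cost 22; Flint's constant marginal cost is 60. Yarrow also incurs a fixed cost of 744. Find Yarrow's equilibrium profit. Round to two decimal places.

Yarrow's profit: π_Y = (292 - 4Q)q_Y - (35q_Y). Setting ∂π_Y/∂q_Y = 0: 257 - 8q_Y - 4(q_Z + q_F) = 0.
Zephyr's first-order condition: 270 - 8q_Z - 4(q_Y + q_F) = 0.
Flint's profit: π_F = (292 - 4Q)q_F - (60q_F). Setting ∂π_F/∂q_F = 0: 232 - 8q_F - 4(q_Y + q_Z) = 0.
Summing all 3 equations gives 759 − 16Q = 0, hence Q = 759/16.
Back-substituting: q_Y = (257 − 759/4)/4 = 269/16, q_Z = (270 − 759/4)/4 = 321/16, q_F = (232 − 759/4)/4 = 169/16.
Price P = 292 - 4·(759/16) = 409/4.
Yarrow's profit: (409/4 - 35)·(269/16) - 744 = 386.6406.

386.64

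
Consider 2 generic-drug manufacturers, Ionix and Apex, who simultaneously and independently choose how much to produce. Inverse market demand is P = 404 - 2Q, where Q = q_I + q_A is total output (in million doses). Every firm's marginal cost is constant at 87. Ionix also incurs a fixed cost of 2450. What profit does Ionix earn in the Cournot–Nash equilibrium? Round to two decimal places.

A representative firm's profit is π_i = q_i(404 - 2Q) - 87q_i.
First-order condition (treating rivals' output as given): 317 - 4q_i - 2q_j = 0.
By symmetry each firm produces the same amount; substituting q_j = q_i yields q_i = 317/6.
Price P = 404 - 2·(317/3) = 578/3.
Ionix's profit: (578/3 - 87)·(317/6) - 2450 = 3132.7222.

3132.72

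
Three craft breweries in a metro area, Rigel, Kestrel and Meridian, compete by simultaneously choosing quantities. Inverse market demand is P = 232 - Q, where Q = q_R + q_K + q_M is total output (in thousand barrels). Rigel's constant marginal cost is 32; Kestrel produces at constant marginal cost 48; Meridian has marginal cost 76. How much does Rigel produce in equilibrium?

65

Rigel's profit: π_R = (232 - Q)q_R - (32q_R). Setting ∂π_R/∂q_R = 0: 200 - 2q_R - (q_K + q_M) = 0.
Kestrel's first-order condition: 184 - 2q_K - (q_R + q_M) = 0.
Meridian's first-order condition: 156 - 2q_M - (q_R + q_K) = 0.
Summing all 3 equations gives 540 − 4Q = 0, hence Q = 135.
Back-substituting: q_R = (200 − 135) = 65, q_K = (184 − 135) = 49, q_M = (156 − 135) = 21.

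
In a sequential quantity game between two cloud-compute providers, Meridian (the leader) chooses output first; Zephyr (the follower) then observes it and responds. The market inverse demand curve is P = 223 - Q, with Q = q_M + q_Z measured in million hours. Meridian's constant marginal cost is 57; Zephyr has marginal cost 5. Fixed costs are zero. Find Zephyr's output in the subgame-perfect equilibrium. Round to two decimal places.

80.50

Solve by backward induction. Given q_M, the follower Zephyr maximises π_Z = (223 - q_M - q_Z)q_Z - 5q_Z.
∂π_Z/∂q_Z = 218 - q_M - 2q_Z = 0 gives the reaction function q_Z = (218 - q_M)/2.
The leader anticipates this reaction. Substituting into P = 223 - Q gives P = 114 - (1/2)q_M, so π_M = (114 - (1/2)q_M)q_M - 57q_M.
The leader's first-order condition 57 - q_M = 0 yields q_M = 57.
Then q_Z = (218 - 57)/2 = 161/2.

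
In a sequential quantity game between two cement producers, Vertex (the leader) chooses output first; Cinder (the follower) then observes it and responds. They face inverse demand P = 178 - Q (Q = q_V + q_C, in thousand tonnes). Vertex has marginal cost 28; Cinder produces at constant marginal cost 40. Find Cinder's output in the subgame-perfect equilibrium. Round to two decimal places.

28.50

The follower Cinder best-responds to any q_V: π_C = (178 - Q)q_C - 40q_C.
∂π_C/∂q_C = 138 - q_V - 2q_C = 0 gives the reaction function q_C = (138 - q_V)/2.
The leader anticipates this reaction. Substituting into P = 178 - Q gives P = 109 - (1/2)q_V, so π_V = (109 - (1/2)q_V)q_V - 28q_V.
The leader's first-order condition 81 - q_V = 0 yields q_V = 81.
Then q_C = (138 - 81)/2 = 57/2.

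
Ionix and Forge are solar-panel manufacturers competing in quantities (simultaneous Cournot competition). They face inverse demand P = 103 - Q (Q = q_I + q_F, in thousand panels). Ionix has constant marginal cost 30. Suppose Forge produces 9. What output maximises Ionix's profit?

32

With the rival's output fixed at 9, Ionix's profit is π_I = (103 - 9 - q_I)q_I - (30q_I) = (94 - q_I)q_I - (30q_I).
∂π_I/∂q_I = 64 - 2q_I = 0, so q_I = 32.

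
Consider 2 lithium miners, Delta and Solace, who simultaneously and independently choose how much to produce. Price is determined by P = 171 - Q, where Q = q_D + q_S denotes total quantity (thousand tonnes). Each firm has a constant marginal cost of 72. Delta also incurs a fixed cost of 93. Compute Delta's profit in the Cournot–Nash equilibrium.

Each firm earns π_i = (171 - Q)q_i - 72q_i.
First-order condition (treating rivals' output as given): 99 - 2q_i - q_j = 0.
By symmetry each firm produces the same amount; substituting q_j = q_i yields q_i = 99/3 = 33.
Price P = 171 - 66 = 105.
Delta's profit: (105 - 72)·33 - 93 = 996.

996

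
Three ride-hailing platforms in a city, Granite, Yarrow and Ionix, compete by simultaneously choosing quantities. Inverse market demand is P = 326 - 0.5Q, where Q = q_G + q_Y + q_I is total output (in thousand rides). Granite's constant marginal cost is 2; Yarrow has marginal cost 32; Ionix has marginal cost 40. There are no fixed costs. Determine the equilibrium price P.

100

Granite's profit: π_G = (326 - 0.5Q)q_G - (2q_G). Setting ∂π_G/∂q_G = 0: 324 - q_G - (1/2)(q_Y + q_I) = 0.
Yarrow's profit: π_Y = (326 - 0.5Q)q_Y - (32q_Y). Setting ∂π_Y/∂q_Y = 0: 294 - q_Y - (1/2)(q_G + q_I) = 0.
Ionix's profit: π_I = (326 - 0.5Q)q_I - (40q_I). Setting ∂π_I/∂q_I = 0: 286 - q_I - (1/2)(q_G + q_Y) = 0.
Summing all 3 equations gives 904 − 2Q = 0, hence Q = 452.
Back-substituting: q_G = (324 − 226)/(1/2) = 196, q_Y = (294 − 226)/(1/2) = 136, q_I = (286 − 226)/(1/2) = 120.
Total output Q = 452, so price P = 326 - (1/2)·452 = 100.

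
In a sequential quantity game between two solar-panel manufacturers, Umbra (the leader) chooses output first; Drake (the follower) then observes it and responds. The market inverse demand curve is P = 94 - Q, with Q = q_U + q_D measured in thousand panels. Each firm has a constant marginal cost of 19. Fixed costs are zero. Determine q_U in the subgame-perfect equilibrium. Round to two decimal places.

37.50

The follower Drake best-responds to any q_U: π_D = (94 - Q)q_D - 19q_D.
∂π_D/∂q_D = 75 - q_U - 2q_D = 0 gives the reaction function q_D = (75 - q_U)/2.
Umbra substitutes q_D(q_U) into its own profit: π_U = q_U(94 - q_U - (75 - q_U)/2) - 19q_U = (113/2 - (1/2)q_U)q_U - 19q_U.
The leader's first-order condition 75/2 - q_U = 0 yields q_U = 75/2.
Then q_D = (75 - 75/2)/2 = 75/4.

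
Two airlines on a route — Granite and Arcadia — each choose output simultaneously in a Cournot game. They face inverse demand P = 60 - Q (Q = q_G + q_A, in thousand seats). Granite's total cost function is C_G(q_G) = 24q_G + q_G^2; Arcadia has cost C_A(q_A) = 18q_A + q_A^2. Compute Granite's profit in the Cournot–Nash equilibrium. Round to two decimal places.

Granite's profit: π_G = (60 - Q)q_G - (24q_G + q_G²). Setting ∂π_G/∂q_G = 0: 36 - 4q_G - (q_A) = 0.
Arcadia's profit: π_A = (60 - Q)q_A - (18q_A + q_A²). Setting ∂π_A/∂q_A = 0: 42 - 4q_A - (q_G) = 0.
Best responses: q_G = (36 - q_A)/4, q_A = (42 - q_G)/4.
Solving the pair: q_G = 34/5, q_A = 44/5.
Price P = 60 - 78/5 = 222/5.
Granite's profit: (222/5)·(34/5) - 24·(34/5) - (34/5)² = 92.4800.

92.48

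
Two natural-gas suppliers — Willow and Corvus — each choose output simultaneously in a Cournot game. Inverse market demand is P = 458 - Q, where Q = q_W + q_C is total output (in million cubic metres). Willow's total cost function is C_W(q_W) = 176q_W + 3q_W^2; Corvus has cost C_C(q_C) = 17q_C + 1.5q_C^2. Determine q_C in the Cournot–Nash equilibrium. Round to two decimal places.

83.23

Willow's profit: π_W = (458 - Q)q_W - (176q_W + 3q_W²). Setting ∂π_W/∂q_W = 0: 282 - 8q_W - (q_C) = 0.
Corvus's first-order condition: 441 - 5q_C - (q_W) = 0.
Rearranging gives the reaction functions q_W = (282 - q_C)/8 and q_C = (441 - q_W)/5.
Substituting one into the other gives q_W = 323/13 and q_C = 1082/13.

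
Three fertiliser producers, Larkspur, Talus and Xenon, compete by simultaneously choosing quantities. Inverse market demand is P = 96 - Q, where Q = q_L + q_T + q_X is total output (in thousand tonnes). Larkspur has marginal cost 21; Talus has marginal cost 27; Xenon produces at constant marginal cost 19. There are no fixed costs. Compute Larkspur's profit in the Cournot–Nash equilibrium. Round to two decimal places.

Larkspur's profit: π_L = (96 - Q)q_L - (21q_L). Setting ∂π_L/∂q_L = 0: 75 - 2q_L - (q_T + q_X) = 0.
Talus's first-order condition: 69 - 2q_T - (q_L + q_X) = 0.
Xenon's first-order condition: 77 - 2q_X - (q_L + q_T) = 0.
Adding the 3 conditions: 221 − 2Q − 2Q = 0, i.e. Q = 221/4.
Back-substituting: q_L = (75 − 221/4) = 79/4, q_T = (69 − 221/4) = 55/4, q_X = (77 − 221/4) = 87/4.
Price P = 96 - 221/4 = 163/4.
Larkspur's profit: (163/4 - 21)·(79/4) = 390.0625.

390.06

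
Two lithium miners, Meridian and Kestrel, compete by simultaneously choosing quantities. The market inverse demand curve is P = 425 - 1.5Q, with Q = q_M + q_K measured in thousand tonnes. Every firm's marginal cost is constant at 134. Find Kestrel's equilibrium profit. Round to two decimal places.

Each firm earns π_i = (425 - 1.5Q)q_i - 134q_i.
Setting ∂π_i/∂q_i = 0 with rivals' quantities fixed: 291 - 3q_i - (3/2)q_j = 0.
With identical firms every q_j equals q_i, so q_j = q_i and 291 = (9/2)q_i, giving q_i = 194/3.
Price P = 425 - (3/2)·(388/3) = 231.
Kestrel's profit: (231 - 134)·(194/3) = 6272.6667.

6272.67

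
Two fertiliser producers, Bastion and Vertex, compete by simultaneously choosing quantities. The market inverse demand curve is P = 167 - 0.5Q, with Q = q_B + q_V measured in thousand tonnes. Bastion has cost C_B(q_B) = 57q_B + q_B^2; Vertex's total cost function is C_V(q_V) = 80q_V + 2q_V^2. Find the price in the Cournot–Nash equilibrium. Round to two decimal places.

142.85

Bastion's profit: π_B = (167 - 0.5Q)q_B - (57q_B + q_B²). Setting ∂π_B/∂q_B = 0: 110 - 3q_B - (1/2)(q_V) = 0.
Vertex's first-order condition: 87 - 5q_V - (1/2)(q_B) = 0.
Best responses: q_B = (110 - (1/2)q_V)/3, q_V = (87 - (1/2)q_B)/5.
Solving the pair: q_B = 34.3390, q_V = 824/59.
Total output Q = 48.3051, so price P = 167 - (1/2)·48.3051 = 142.8475.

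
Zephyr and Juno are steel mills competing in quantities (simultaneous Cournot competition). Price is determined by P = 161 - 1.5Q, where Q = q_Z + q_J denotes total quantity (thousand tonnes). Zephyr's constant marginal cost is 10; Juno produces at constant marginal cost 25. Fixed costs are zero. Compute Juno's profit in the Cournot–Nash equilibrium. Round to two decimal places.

1084.52

Zephyr's profit: π_Z = (161 - 1.5Q)q_Z - (10q_Z). Setting ∂π_Z/∂q_Z = 0: 151 - 3q_Z - (3/2)(q_J) = 0.
Juno's first-order condition: 136 - 3q_J - (3/2)(q_Z) = 0.
So q_Z = (151 - (3/2)q_J)/3 and q_J = (136 - (3/2)q_Z)/3.
Solving the pair: q_Z = 332/9, q_J = 242/9.
Price P = 161 - (3/2)·(574/9) = 196/3.
Juno's profit: (196/3 - 25)·(242/9) = 1084.5185.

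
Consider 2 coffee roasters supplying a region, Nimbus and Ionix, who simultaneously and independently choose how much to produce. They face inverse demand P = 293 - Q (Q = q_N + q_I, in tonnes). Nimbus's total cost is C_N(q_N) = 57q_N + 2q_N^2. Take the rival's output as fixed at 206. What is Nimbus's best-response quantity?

With the rival's output fixed at 206, Nimbus's profit is π_N = (293 - 206 - q_N)q_N - (57q_N + 2q_N²) = (87 - q_N)q_N - (57q_N + 2q_N²).
∂π_N/∂q_N = 30 - 6q_N = 0, so q_N = 5.

5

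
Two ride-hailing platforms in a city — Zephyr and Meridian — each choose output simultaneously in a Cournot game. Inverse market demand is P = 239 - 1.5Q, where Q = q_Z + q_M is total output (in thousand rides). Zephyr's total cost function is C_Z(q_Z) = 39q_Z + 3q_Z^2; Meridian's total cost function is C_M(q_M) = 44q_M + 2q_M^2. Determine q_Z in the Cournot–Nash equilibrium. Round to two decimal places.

Zephyr's profit: π_Z = (239 - 1.5Q)q_Z - (39q_Z + 3q_Z²). Setting ∂π_Z/∂q_Z = 0: 200 - 9q_Z - (3/2)(q_M) = 0.
Meridian's profit: π_M = (239 - 1.5Q)q_M - (44q_M + 2q_M²). Setting ∂π_M/∂q_M = 0: 195 - 7q_M - (3/2)(q_Z) = 0.
Rearranging gives the reaction functions q_Z = (200 - (3/2)q_M)/9 and q_M = (195 - (3/2)q_Z)/7.
Substituting one into the other gives q_Z = 18.2305 and q_M = 1940/81.

18.23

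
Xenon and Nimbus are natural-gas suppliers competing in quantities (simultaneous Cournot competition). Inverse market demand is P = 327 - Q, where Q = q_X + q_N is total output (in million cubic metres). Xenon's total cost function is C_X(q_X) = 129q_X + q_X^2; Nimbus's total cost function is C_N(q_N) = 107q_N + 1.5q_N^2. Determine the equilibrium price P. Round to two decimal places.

Xenon's profit: π_X = (327 - Q)q_X - (129q_X + q_X²). Setting ∂π_X/∂q_X = 0: 198 - 4q_X - (q_N) = 0.
Nimbus's profit: π_N = (327 - Q)q_N - (107q_N + (3/2)q_N²). Setting ∂π_N/∂q_N = 0: 220 - 5q_N - (q_X) = 0.
Best responses: q_X = (198 - q_N)/4, q_N = (220 - q_X)/5.
Substituting one into the other gives q_X = 770/19 and q_N = 682/19.
Total output Q = 1452/19, so price P = 327 - 1452/19 = 250.5789.

250.58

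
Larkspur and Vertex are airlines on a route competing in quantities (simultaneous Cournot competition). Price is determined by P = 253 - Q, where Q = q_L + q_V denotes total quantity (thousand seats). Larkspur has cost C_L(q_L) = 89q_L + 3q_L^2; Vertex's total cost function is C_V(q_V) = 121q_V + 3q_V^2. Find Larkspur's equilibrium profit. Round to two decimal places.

Larkspur's profit: π_L = (253 - Q)q_L - (89q_L + 3q_L²). Setting ∂π_L/∂q_L = 0: 164 - 8q_L - (q_V) = 0.
Vertex's first-order condition: 132 - 8q_V - (q_L) = 0.
Rearranging gives the reaction functions q_L = (164 - q_V)/8 and q_V = (132 - q_L)/8.
Substituting one into the other gives q_L = 1180/63 and q_V = 892/63.
Price P = 253 - 296/9 = 1981/9.
Larkspur's profit: (1981/9)·(1180/63) - 89·(1180/63) - 3(1180/63)² = 1403.2754.

1403.28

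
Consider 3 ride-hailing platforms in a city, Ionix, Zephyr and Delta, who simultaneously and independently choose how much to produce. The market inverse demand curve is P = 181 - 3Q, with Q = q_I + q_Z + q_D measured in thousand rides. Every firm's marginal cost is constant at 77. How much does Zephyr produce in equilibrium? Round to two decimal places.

Each firm earns π_i = (181 - 3Q)q_i - 77q_i.
Setting ∂π_i/∂q_i = 0 with rivals' quantities fixed: 104 - 6q_i - 3·Σ_{j≠i} q_j = 0.
By symmetry each firm produces the same amount; substituting Σ_{j≠i} q_j = 2q_i yields q_i = 104/12 = 26/3.

8.67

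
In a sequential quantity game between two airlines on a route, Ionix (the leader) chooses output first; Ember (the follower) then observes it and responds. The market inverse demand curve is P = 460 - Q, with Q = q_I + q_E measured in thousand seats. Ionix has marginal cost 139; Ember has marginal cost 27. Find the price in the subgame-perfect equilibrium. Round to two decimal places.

The follower Ember best-responds to any q_I: π_E = (460 - Q)q_E - 27q_E.
Setting the follower's marginal profit to zero, 433 - q_I - 2q_E = 0, i.e. q_E = (433 - q_I)/2.
Ionix substitutes q_E(q_I) into its own profit: π_I = q_I(460 - q_I - (433 - q_I)/2) - 139q_I = (487/2 - (1/2)q_I)q_I - 139q_I.
Leader FOC: 209/2 - q_I = 0, so q_I = 209/2.
Then q_E = (433 - 209/2)/2 = 657/4.
Total output Q = 1075/4, so price P = 460 - 1075/4 = 765/4.

191.25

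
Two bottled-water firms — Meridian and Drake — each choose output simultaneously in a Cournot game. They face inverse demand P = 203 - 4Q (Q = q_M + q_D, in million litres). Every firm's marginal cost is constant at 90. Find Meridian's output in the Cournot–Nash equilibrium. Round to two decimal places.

A representative firm's profit is π_i = q_i(203 - 4Q) - 90q_i.
Setting ∂π_i/∂q_i = 0 with rivals' quantities fixed: 113 - 8q_i - 4q_j = 0.
By symmetry each firm produces the same amount; substituting q_j = q_i yields q_i = 113/12.

9.42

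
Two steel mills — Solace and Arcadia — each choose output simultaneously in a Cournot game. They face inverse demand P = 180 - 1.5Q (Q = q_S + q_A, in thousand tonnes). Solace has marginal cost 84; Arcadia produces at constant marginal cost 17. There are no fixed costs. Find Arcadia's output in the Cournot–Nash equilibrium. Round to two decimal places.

51.11

Solace's profit: π_S = (180 - 1.5Q)q_S - (84q_S). Setting ∂π_S/∂q_S = 0: 96 - 3q_S - (3/2)(q_A) = 0.
Arcadia's profit: π_A = (180 - 1.5Q)q_A - (17q_A). Setting ∂π_A/∂q_A = 0: 163 - 3q_A - (3/2)(q_S) = 0.
So q_S = (96 - (3/2)q_A)/3 and q_A = (163 - (3/2)q_S)/3.
Substituting one into the other gives q_S = 58/9 and q_A = 460/9.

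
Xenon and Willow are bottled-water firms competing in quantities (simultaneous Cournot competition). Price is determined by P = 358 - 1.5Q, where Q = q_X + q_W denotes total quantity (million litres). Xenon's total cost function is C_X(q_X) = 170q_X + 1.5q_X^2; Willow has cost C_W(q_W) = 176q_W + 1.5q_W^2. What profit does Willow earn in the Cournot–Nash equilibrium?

1728

Xenon's profit: π_X = (358 - 1.5Q)q_X - (170q_X + (3/2)q_X²). Setting ∂π_X/∂q_X = 0: 188 - 6q_X - (3/2)(q_W) = 0.
Willow's first-order condition: 182 - 6q_W - (3/2)(q_X) = 0.
Rearranging gives the reaction functions q_X = (188 - (3/2)q_W)/6 and q_W = (182 - (3/2)q_X)/6.
Solving the pair: q_X = 76/3, q_W = 24.
Price P = 358 - (3/2)·(148/3) = 284.
Willow's profit: 284·24 - 176·24 - (3/2)·24² = 1728.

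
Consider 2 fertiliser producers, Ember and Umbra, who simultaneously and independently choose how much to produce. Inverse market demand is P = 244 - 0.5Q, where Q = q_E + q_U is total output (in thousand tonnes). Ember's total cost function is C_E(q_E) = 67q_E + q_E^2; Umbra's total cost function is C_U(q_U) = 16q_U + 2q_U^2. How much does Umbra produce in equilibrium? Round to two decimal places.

Ember's profit: π_E = (244 - 0.5Q)q_E - (67q_E + q_E²). Setting ∂π_E/∂q_E = 0: 177 - 3q_E - (1/2)(q_U) = 0.
Umbra's first-order condition: 228 - 5q_U - (1/2)(q_E) = 0.
Best responses: q_E = (177 - (1/2)q_U)/3, q_U = (228 - (1/2)q_E)/5.
Solving the pair: q_E = 52.2712, q_U = 40.3729.

40.37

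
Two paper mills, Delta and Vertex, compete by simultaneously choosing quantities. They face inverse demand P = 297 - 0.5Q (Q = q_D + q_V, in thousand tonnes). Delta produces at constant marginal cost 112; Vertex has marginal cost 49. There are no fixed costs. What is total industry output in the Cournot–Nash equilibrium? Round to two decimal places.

288.67

Delta's profit: π_D = (297 - 0.5Q)q_D - (112q_D). Setting ∂π_D/∂q_D = 0: 185 - q_D - (1/2)(q_V) = 0.
Vertex's profit: π_V = (297 - 0.5Q)q_V - (49q_V). Setting ∂π_V/∂q_V = 0: 248 - q_V - (1/2)(q_D) = 0.
Rearranging gives the reaction functions q_D = (185 - (1/2)q_V) and q_V = (248 - (1/2)q_D).
Solving the pair: q_D = 244/3, q_V = 622/3.
Total output Q = 244/3 + 622/3 = 866/3.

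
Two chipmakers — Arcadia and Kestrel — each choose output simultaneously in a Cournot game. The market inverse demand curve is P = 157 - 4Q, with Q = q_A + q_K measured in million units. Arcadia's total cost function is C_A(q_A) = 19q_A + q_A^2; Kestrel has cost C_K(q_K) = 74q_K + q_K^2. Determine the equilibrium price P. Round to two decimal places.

Arcadia's profit: π_A = (157 - 4Q)q_A - (19q_A + q_A²). Setting ∂π_A/∂q_A = 0: 138 - 10q_A - 4(q_K) = 0.
Kestrel's profit: π_K = (157 - 4Q)q_K - (74q_K + q_K²). Setting ∂π_K/∂q_K = 0: 83 - 10q_K - 4(q_A) = 0.
So q_A = (138 - 4q_K)/10 and q_K = (83 - 4q_A)/10.
Substituting one into the other gives q_A = 262/21 and q_K = 139/42.
Total output Q = 221/14, so price P = 157 - 4·(221/14) = 657/7.

93.86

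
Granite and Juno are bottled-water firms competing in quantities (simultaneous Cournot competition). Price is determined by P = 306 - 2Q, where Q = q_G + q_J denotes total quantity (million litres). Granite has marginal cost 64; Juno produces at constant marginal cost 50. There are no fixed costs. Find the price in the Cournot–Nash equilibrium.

140

Granite's profit: π_G = (306 - 2Q)q_G - (64q_G). Setting ∂π_G/∂q_G = 0: 242 - 4q_G - 2(q_J) = 0.
Juno's profit: π_J = (306 - 2Q)q_J - (50q_J). Setting ∂π_J/∂q_J = 0: 256 - 4q_J - 2(q_G) = 0.
Rearranging gives the reaction functions q_G = (242 - 2q_J)/4 and q_J = (256 - 2q_G)/4.
Solving the pair: q_G = 38, q_J = 45.
Total output Q = 83, so price P = 306 - 2·83 = 140.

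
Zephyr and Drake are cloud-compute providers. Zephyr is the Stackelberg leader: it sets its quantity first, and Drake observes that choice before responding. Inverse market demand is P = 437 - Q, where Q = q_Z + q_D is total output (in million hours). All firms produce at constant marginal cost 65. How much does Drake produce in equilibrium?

The follower Drake best-responds to any q_Z: π_D = (437 - Q)q_D - 65q_D.
∂π_D/∂q_D = 372 - q_Z - 2q_D = 0 gives the reaction function q_D = (372 - q_Z)/2.
Zephyr substitutes q_D(q_Z) into its own profit: π_Z = q_Z(437 - q_Z - (372 - q_Z)/2) - 65q_Z = (251 - (1/2)q_Z)q_Z - 65q_Z.
The leader's first-order condition 186 - q_Z = 0 yields q_Z = 186.
Then q_D = (372 - 186)/2 = 93.

93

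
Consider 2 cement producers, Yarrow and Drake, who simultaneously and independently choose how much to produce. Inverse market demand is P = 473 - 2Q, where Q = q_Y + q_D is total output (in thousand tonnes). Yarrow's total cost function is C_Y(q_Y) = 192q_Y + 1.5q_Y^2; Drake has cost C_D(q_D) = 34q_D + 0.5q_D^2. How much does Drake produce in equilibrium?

Yarrow's profit: π_Y = (473 - 2Q)q_Y - (192q_Y + (3/2)q_Y²). Setting ∂π_Y/∂q_Y = 0: 281 - 7q_Y - 2(q_D) = 0.
Drake's first-order condition: 439 - 5q_D - 2(q_Y) = 0.
So q_Y = (281 - 2q_D)/7 and q_D = (439 - 2q_Y)/5.
Solving the pair: q_Y = 17, q_D = 81.

81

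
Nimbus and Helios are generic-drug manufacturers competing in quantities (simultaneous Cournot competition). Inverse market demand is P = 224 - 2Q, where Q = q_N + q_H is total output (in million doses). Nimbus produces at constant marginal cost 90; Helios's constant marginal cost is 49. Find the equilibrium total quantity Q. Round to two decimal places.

Nimbus's profit: π_N = (224 - 2Q)q_N - (90q_N). Setting ∂π_N/∂q_N = 0: 134 - 4q_N - 2(q_H) = 0.
Helios's profit: π_H = (224 - 2Q)q_H - (49q_H). Setting ∂π_H/∂q_H = 0: 175 - 4q_H - 2(q_N) = 0.
So q_N = (134 - 2q_H)/4 and q_H = (175 - 2q_N)/4.
Solving the pair: q_N = 31/2, q_H = 36.
Total output Q = 31/2 + 36 = 103/2.

51.50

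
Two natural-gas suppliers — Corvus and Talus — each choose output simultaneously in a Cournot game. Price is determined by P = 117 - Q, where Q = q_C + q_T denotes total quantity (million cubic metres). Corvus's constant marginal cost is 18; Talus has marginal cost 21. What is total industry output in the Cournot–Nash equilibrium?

65

Corvus's profit: π_C = (117 - Q)q_C - (18q_C). Setting ∂π_C/∂q_C = 0: 99 - 2q_C - (q_T) = 0.
Talus's profit: π_T = (117 - Q)q_T - (21q_T). Setting ∂π_T/∂q_T = 0: 96 - 2q_T - (q_C) = 0.
Rearranging gives the reaction functions q_C = (99 - q_T)/2 and q_T = (96 - q_C)/2.
Substituting one into the other gives q_C = 34 and q_T = 31.
Total output Q = 34 + 31 = 65.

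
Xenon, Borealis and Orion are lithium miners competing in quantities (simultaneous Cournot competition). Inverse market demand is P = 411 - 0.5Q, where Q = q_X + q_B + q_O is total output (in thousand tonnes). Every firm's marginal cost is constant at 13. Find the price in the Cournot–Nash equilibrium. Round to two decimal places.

Each firm earns π_i = (411 - 0.5Q)q_i - 13q_i.
First-order condition (treating rivals' output as given): 398 - q_i - (1/2)·Σ_{j≠i} q_j = 0.
By symmetry each firm produces the same amount; substituting Σ_{j≠i} q_j = 2q_i yields q_i = 398/2 = 199.
Total output Q = 597, so price P = 411 - (1/2)·597 = 225/2.

112.50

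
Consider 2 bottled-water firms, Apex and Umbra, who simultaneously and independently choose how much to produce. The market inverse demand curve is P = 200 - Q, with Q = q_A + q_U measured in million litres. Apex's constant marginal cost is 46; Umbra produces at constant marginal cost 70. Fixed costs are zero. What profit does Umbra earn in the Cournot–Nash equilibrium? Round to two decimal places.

1248.44

Apex's profit: π_A = (200 - Q)q_A - (46q_A). Setting ∂π_A/∂q_A = 0: 154 - 2q_A - (q_U) = 0.
Umbra's first-order condition: 130 - 2q_U - (q_A) = 0.
So q_A = (154 - q_U)/2 and q_U = (130 - q_A)/2.
Substituting one into the other gives q_A = 178/3 and q_U = 106/3.
Price P = 200 - 284/3 = 316/3.
Umbra's profit: (316/3 - 70)·(106/3) = 1248.4444.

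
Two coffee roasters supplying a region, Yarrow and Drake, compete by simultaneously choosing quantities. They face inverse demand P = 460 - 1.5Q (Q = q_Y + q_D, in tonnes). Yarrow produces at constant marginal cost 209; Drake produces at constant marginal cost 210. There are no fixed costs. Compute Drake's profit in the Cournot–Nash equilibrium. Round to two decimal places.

Yarrow's profit: π_Y = (460 - 1.5Q)q_Y - (209q_Y). Setting ∂π_Y/∂q_Y = 0: 251 - 3q_Y - (3/2)(q_D) = 0.
Drake's first-order condition: 250 - 3q_D - (3/2)(q_Y) = 0.
Best responses: q_Y = (251 - (3/2)q_D)/3, q_D = (250 - (3/2)q_Y)/3.
Substituting one into the other gives q_Y = 56 and q_D = 166/3.
Price P = 460 - (3/2)·(334/3) = 293.
Drake's profit: (293 - 210)·(166/3) = 4592.6667.

4592.67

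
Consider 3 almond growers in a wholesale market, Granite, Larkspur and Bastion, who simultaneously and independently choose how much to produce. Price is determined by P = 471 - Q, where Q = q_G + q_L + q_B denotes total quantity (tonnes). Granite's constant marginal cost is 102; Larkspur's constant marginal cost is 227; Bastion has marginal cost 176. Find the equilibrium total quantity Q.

227

Granite's profit: π_G = (471 - Q)q_G - (102q_G). Setting ∂π_G/∂q_G = 0: 369 - 2q_G - (q_L + q_B) = 0.
Larkspur's first-order condition: 244 - 2q_L - (q_G + q_B) = 0.
Bastion's profit: π_B = (471 - Q)q_B - (176q_B). Setting ∂π_B/∂q_B = 0: 295 - 2q_B - (q_G + q_L) = 0.
Adding the 3 conditions: 908 − 2Q − 2Q = 0, i.e. Q = 227.
Back-substituting: q_G = (369 − 227) = 142, q_L = (244 − 227) = 17, q_B = (295 − 227) = 68.
Total output Q = 142 + 17 + 68 = 227.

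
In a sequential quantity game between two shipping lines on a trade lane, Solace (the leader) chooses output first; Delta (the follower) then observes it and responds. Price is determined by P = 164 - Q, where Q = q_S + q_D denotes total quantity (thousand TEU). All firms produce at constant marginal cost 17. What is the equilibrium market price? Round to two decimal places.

Solve by backward induction. Given q_S, the follower Delta maximises π_D = (164 - q_S - q_D)q_D - 17q_D.
∂π_D/∂q_D = 147 - q_S - 2q_D = 0 gives the reaction function q_D = (147 - q_S)/2.
Solace substitutes q_D(q_S) into its own profit: π_S = q_S(164 - q_S - (147 - q_S)/2) - 17q_S = (181/2 - (1/2)q_S)q_S - 17q_S.
Leader FOC: 147/2 - q_S = 0, so q_S = 147/2.
Then q_D = (147 - 147/2)/2 = 147/4.
Total output Q = 441/4, so price P = 164 - 441/4 = 215/4.

53.75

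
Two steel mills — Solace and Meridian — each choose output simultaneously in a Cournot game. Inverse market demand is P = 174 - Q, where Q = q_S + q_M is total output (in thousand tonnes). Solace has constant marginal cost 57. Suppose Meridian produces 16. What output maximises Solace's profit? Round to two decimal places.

With the rival's output fixed at 16, Solace's profit is π_S = (174 - 16 - q_S)q_S - (57q_S) = (158 - q_S)q_S - (57q_S).
∂π_S/∂q_S = 101 - 2q_S = 0, so q_S = 101/2.

50.50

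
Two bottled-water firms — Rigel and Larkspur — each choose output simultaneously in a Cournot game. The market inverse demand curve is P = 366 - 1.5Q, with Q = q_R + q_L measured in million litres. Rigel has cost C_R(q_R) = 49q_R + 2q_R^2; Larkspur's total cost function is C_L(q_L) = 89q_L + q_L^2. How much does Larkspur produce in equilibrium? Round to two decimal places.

44.69

Rigel's profit: π_R = (366 - 1.5Q)q_R - (49q_R + 2q_R²). Setting ∂π_R/∂q_R = 0: 317 - 7q_R - (3/2)(q_L) = 0.
Larkspur's first-order condition: 277 - 5q_L - (3/2)(q_R) = 0.
So q_R = (317 - (3/2)q_L)/7 and q_L = (277 - (3/2)q_R)/5.
Substituting one into the other gives q_R = 35.7099 and q_L = 44.6870.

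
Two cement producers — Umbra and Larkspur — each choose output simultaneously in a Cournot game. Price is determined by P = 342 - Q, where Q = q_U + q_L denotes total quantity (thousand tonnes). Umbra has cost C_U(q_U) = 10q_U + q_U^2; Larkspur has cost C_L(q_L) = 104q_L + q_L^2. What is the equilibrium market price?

Umbra's profit: π_U = (342 - Q)q_U - (10q_U + q_U²). Setting ∂π_U/∂q_U = 0: 332 - 4q_U - (q_L) = 0.
Larkspur's first-order condition: 238 - 4q_L - (q_U) = 0.
Rearranging gives the reaction functions q_U = (332 - q_L)/4 and q_L = (238 - q_U)/4.
Solving the pair: q_U = 218/3, q_L = 124/3.
Total output Q = 114, so price P = 342 - 114 = 228.

228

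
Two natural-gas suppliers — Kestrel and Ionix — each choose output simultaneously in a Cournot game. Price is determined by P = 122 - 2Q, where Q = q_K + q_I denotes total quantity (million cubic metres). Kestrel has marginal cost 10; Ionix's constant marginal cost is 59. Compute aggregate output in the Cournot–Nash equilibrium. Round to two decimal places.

Kestrel's profit: π_K = (122 - 2Q)q_K - (10q_K). Setting ∂π_K/∂q_K = 0: 112 - 4q_K - 2(q_I) = 0.
Ionix's first-order condition: 63 - 4q_I - 2(q_K) = 0.
Best responses: q_K = (112 - 2q_I)/4, q_I = (63 - 2q_K)/4.
Substituting one into the other gives q_K = 161/6 and q_I = 7/3.
Total output Q = 161/6 + 7/3 = 175/6.

29.17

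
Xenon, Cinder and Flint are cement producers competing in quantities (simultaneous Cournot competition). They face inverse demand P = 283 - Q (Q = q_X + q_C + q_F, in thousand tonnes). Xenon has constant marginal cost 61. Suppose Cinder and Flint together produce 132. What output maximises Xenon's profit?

With rivals' combined output fixed at 132, Xenon's profit is π_X = (283 - 132 - q_X)q_X - (61q_X) = (151 - q_X)q_X - (61q_X).
∂π_X/∂q_X = 90 - 2q_X = 0, so q_X = 45.

45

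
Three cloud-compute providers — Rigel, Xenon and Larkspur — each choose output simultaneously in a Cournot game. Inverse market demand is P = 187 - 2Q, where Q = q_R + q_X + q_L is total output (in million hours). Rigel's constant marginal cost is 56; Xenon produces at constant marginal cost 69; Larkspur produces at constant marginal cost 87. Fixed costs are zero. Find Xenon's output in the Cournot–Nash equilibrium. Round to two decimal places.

15.38

Rigel's profit: π_R = (187 - 2Q)q_R - (56q_R). Setting ∂π_R/∂q_R = 0: 131 - 4q_R - 2(q_X + q_L) = 0.
Xenon's first-order condition: 118 - 4q_X - 2(q_R + q_L) = 0.
Larkspur's profit: π_L = (187 - 2Q)q_L - (87q_L). Setting ∂π_L/∂q_L = 0: 100 - 4q_L - 2(q_R + q_X) = 0.
Summing all 3 equations gives 349 − 8Q = 0, hence Q = 349/8.
Back-substituting: q_R = (131 − 349/4)/2 = 175/8, q_X = (118 − 349/4)/2 = 123/8, q_L = (100 − 349/4)/2 = 51/8.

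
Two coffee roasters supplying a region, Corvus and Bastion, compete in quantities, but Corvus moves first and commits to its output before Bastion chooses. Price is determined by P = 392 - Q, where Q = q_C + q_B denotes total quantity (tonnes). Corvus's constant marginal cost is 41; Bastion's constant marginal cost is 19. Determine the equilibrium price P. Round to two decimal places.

The follower Bastion best-responds to any q_C: π_B = (392 - Q)q_B - 19q_B.
Follower FOC: 373 - q_C - 2q_B = 0, so q_B(q_C) = (373 - q_C)/2.
The leader anticipates this reaction. Substituting into P = 392 - Q gives P = 411/2 - (1/2)q_C, so π_C = (411/2 - (1/2)q_C)q_C - 41q_C.
Leader FOC: 329/2 - q_C = 0, so q_C = 329/2.
Then q_B = (373 - 329/2)/2 = 417/4.
Total output Q = 1075/4, so price P = 392 - 1075/4 = 493/4.

123.25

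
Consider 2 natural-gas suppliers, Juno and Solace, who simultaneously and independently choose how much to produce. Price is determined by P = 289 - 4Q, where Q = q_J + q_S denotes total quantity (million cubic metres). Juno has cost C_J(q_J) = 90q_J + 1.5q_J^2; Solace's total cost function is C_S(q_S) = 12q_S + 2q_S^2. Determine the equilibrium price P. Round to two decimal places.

Juno's profit: π_J = (289 - 4Q)q_J - (90q_J + (3/2)q_J²). Setting ∂π_J/∂q_J = 0: 199 - 11q_J - 4(q_S) = 0.
Solace's profit: π_S = (289 - 4Q)q_S - (12q_S + 2q_S²). Setting ∂π_S/∂q_S = 0: 277 - 12q_S - 4(q_J) = 0.
Best responses: q_J = (199 - 4q_S)/11, q_S = (277 - 4q_J)/12.
Substituting one into the other gives q_J = 320/29 and q_S = 19.4052.
Total output Q = 30.4397, so price P = 289 - 4·30.4397 = 167.2414.

167.24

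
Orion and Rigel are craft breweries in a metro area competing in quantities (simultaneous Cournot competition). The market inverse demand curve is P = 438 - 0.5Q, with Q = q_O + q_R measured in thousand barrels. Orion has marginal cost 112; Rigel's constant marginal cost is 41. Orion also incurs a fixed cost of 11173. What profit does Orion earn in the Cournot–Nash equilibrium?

Orion's profit: π_O = (438 - 0.5Q)q_O - (112q_O). Setting ∂π_O/∂q_O = 0: 326 - q_O - (1/2)(q_R) = 0.
Rigel's profit: π_R = (438 - 0.5Q)q_R - (41q_R). Setting ∂π_R/∂q_R = 0: 397 - q_R - (1/2)(q_O) = 0.
Best responses: q_O = (326 - (1/2)q_R), q_R = (397 - (1/2)q_O).
Substituting one into the other gives q_O = 170 and q_R = 312.
Price P = 438 - (1/2)·482 = 197.
Orion's profit: (197 - 112)·170 - 11173 = 3277.

3277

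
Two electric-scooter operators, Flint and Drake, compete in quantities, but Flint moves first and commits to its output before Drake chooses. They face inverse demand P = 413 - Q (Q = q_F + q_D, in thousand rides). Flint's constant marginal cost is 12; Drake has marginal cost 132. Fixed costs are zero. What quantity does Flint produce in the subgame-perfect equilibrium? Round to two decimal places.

Solve by backward induction. Given q_F, the follower Drake maximises π_D = (413 - q_F - q_D)q_D - 132q_D.
Setting the follower's marginal profit to zero, 281 - q_F - 2q_D = 0, i.e. q_D = (281 - q_F)/2.
The leader anticipates this reaction. Substituting into P = 413 - Q gives P = 545/2 - (1/2)q_F, so π_F = (545/2 - (1/2)q_F)q_F - 12q_F.
Maximising: ∂π_F/∂q_F = 521/2 - q_F = 0, giving q_F = 521/2.
Then q_D = (281 - 521/2)/2 = 41/4.

260.50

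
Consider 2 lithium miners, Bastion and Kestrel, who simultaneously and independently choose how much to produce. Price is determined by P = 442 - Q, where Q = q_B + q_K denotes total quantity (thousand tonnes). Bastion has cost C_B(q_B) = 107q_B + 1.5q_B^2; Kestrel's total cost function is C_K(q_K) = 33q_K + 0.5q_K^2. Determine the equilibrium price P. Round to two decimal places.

Bastion's profit: π_B = (442 - Q)q_B - (107q_B + (3/2)q_B²). Setting ∂π_B/∂q_B = 0: 335 - 5q_B - (q_K) = 0.
Kestrel's profit: π_K = (442 - Q)q_K - (33q_K + (1/2)q_K²). Setting ∂π_K/∂q_K = 0: 409 - 3q_K - (q_B) = 0.
So q_B = (335 - q_K)/5 and q_K = (409 - q_B)/3.
Solving the pair: q_B = 298/7, q_K = 855/7.
Total output Q = 1153/7, so price P = 442 - 1153/7 = 1941/7.

277.29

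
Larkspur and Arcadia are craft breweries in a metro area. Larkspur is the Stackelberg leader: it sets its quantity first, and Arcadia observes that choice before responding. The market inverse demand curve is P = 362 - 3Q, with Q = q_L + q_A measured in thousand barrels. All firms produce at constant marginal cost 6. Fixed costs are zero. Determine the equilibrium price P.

95

The follower Arcadia best-responds to any q_L: π_A = (362 - 3Q)q_A - 6q_A.
Setting the follower's marginal profit to zero, 356 - 3q_L - 6q_A = 0, i.e. q_A = (356 - 3q_L)/6.
Larkspur substitutes q_A(q_L) into its own profit: π_L = q_L(362 - 3q_L - (356 - 3q_L)/2) - 6q_L = (184 - (3/2)q_L)q_L - 6q_L.
Leader FOC: 178 - 3q_L = 0, so q_L = 178/3.
Then q_A = (356 - 3·(178/3))/6 = 89/3.
Total output Q = 89, so price P = 362 - 3·89 = 95.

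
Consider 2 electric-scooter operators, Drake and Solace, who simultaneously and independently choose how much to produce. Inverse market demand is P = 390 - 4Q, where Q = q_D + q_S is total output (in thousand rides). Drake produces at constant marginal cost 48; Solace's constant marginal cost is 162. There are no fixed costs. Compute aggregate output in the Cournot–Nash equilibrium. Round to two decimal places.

Drake's profit: π_D = (390 - 4Q)q_D - (48q_D). Setting ∂π_D/∂q_D = 0: 342 - 8q_D - 4(q_S) = 0.
Solace's first-order condition: 228 - 8q_S - 4(q_D) = 0.
Best responses: q_D = (342 - 4q_S)/8, q_S = (228 - 4q_D)/8.
Substituting one into the other gives q_D = 38 and q_S = 19/2.
Total output Q = 38 + 19/2 = 95/2.

47.50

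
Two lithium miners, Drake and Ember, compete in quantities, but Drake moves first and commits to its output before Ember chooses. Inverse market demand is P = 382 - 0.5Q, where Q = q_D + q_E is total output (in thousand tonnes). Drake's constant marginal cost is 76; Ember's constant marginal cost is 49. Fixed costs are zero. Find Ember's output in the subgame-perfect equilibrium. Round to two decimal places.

193.50

The follower Ember best-responds to any q_D: π_E = (382 - 0.5Q)q_E - 49q_E.
Setting the follower's marginal profit to zero, 333 - (1/2)q_D - q_E = 0, i.e. q_E = (333 - (1/2)q_D).
The leader anticipates this reaction. Substituting into P = 382 - 0.5Q gives P = 431/2 - (1/4)q_D, so π_D = (431/2 - (1/4)q_D)q_D - 76q_D.
Leader FOC: 279/2 - (1/2)q_D = 0, so q_D = 279.
Then q_E = (333 - (1/2)·279) = 387/2.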